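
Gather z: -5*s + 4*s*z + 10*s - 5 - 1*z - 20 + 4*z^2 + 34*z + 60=5*s + 4*z^2 + z*(4*s + 33) + 35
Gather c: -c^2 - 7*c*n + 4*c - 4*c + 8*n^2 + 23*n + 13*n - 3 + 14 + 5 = -c^2 - 7*c*n + 8*n^2 + 36*n + 16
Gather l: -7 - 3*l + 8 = 1 - 3*l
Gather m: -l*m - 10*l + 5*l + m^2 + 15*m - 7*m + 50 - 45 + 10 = -5*l + m^2 + m*(8 - l) + 15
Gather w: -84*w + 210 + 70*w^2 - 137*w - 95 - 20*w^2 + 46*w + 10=50*w^2 - 175*w + 125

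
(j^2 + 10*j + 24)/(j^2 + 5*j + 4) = (j + 6)/(j + 1)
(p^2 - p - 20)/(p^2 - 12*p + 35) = (p + 4)/(p - 7)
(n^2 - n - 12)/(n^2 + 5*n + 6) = (n - 4)/(n + 2)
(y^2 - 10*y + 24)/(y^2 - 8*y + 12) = (y - 4)/(y - 2)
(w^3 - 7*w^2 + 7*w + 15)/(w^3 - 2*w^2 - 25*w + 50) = (w^2 - 2*w - 3)/(w^2 + 3*w - 10)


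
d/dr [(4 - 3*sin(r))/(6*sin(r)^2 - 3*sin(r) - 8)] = 6*(3*sin(r)^2 - 8*sin(r) + 6)*cos(r)/(6*sin(r)^2 - 3*sin(r) - 8)^2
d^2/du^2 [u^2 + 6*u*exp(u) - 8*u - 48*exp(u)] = 6*u*exp(u) - 36*exp(u) + 2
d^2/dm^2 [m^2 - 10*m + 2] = 2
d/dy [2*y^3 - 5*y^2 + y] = 6*y^2 - 10*y + 1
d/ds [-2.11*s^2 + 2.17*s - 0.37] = 2.17 - 4.22*s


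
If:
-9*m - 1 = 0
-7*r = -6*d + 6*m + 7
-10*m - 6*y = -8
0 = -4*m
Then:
No Solution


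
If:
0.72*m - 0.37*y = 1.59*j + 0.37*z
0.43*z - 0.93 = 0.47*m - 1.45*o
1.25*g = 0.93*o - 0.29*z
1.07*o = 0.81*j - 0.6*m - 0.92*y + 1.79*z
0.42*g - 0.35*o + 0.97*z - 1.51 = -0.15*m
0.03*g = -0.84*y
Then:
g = 0.64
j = 1.09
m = 3.04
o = 1.25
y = -0.02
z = 1.26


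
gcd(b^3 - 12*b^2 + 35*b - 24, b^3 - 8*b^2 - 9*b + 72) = b^2 - 11*b + 24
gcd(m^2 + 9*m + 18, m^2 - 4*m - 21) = m + 3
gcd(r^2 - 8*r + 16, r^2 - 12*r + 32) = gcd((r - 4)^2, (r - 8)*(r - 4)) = r - 4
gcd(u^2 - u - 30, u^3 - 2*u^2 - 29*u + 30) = u^2 - u - 30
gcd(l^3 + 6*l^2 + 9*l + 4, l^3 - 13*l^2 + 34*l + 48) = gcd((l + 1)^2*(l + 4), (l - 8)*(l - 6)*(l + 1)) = l + 1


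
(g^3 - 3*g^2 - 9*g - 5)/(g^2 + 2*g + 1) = g - 5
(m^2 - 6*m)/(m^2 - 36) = m/(m + 6)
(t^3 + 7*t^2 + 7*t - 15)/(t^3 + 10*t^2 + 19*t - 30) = (t + 3)/(t + 6)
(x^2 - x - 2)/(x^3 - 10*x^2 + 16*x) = (x + 1)/(x*(x - 8))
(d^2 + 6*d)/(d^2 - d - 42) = d/(d - 7)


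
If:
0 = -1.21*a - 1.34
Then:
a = -1.11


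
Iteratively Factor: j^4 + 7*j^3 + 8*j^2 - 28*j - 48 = (j + 2)*(j^3 + 5*j^2 - 2*j - 24) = (j + 2)*(j + 4)*(j^2 + j - 6) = (j - 2)*(j + 2)*(j + 4)*(j + 3)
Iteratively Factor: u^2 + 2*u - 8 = (u - 2)*(u + 4)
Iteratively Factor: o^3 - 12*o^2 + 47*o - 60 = (o - 5)*(o^2 - 7*o + 12) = (o - 5)*(o - 4)*(o - 3)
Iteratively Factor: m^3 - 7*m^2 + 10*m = (m - 5)*(m^2 - 2*m) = m*(m - 5)*(m - 2)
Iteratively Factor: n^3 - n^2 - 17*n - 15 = (n + 3)*(n^2 - 4*n - 5) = (n + 1)*(n + 3)*(n - 5)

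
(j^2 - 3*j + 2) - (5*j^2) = -4*j^2 - 3*j + 2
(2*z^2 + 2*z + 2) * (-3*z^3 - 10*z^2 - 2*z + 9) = -6*z^5 - 26*z^4 - 30*z^3 - 6*z^2 + 14*z + 18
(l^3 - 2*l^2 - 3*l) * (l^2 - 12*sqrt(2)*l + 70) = l^5 - 12*sqrt(2)*l^4 - 2*l^4 + 24*sqrt(2)*l^3 + 67*l^3 - 140*l^2 + 36*sqrt(2)*l^2 - 210*l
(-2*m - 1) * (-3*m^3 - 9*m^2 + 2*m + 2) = 6*m^4 + 21*m^3 + 5*m^2 - 6*m - 2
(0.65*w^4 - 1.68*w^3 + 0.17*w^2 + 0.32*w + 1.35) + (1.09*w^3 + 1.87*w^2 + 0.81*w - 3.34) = 0.65*w^4 - 0.59*w^3 + 2.04*w^2 + 1.13*w - 1.99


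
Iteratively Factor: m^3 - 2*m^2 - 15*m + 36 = (m + 4)*(m^2 - 6*m + 9) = (m - 3)*(m + 4)*(m - 3)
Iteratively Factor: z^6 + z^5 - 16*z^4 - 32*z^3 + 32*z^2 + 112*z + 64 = (z - 2)*(z^5 + 3*z^4 - 10*z^3 - 52*z^2 - 72*z - 32) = (z - 2)*(z + 1)*(z^4 + 2*z^3 - 12*z^2 - 40*z - 32) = (z - 2)*(z + 1)*(z + 2)*(z^3 - 12*z - 16) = (z - 4)*(z - 2)*(z + 1)*(z + 2)*(z^2 + 4*z + 4) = (z - 4)*(z - 2)*(z + 1)*(z + 2)^2*(z + 2)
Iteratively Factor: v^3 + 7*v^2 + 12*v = (v)*(v^2 + 7*v + 12) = v*(v + 4)*(v + 3)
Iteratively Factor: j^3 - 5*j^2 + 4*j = (j - 4)*(j^2 - j) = j*(j - 4)*(j - 1)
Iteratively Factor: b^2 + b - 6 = (b + 3)*(b - 2)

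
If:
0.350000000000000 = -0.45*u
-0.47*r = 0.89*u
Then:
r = 1.47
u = -0.78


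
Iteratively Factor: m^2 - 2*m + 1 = (m - 1)*(m - 1)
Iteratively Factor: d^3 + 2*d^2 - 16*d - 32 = (d + 2)*(d^2 - 16) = (d + 2)*(d + 4)*(d - 4)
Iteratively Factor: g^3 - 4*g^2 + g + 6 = (g - 3)*(g^2 - g - 2) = (g - 3)*(g + 1)*(g - 2)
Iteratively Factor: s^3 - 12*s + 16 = (s - 2)*(s^2 + 2*s - 8) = (s - 2)*(s + 4)*(s - 2)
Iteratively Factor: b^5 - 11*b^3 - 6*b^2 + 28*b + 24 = (b + 2)*(b^4 - 2*b^3 - 7*b^2 + 8*b + 12) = (b - 2)*(b + 2)*(b^3 - 7*b - 6) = (b - 3)*(b - 2)*(b + 2)*(b^2 + 3*b + 2) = (b - 3)*(b - 2)*(b + 1)*(b + 2)*(b + 2)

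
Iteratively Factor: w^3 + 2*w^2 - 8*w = (w)*(w^2 + 2*w - 8) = w*(w + 4)*(w - 2)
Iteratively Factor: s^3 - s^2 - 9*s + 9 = (s + 3)*(s^2 - 4*s + 3) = (s - 3)*(s + 3)*(s - 1)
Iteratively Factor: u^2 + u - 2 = (u - 1)*(u + 2)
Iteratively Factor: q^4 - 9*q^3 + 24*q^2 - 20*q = (q - 5)*(q^3 - 4*q^2 + 4*q) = (q - 5)*(q - 2)*(q^2 - 2*q) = (q - 5)*(q - 2)^2*(q)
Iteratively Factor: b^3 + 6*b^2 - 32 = (b + 4)*(b^2 + 2*b - 8) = (b + 4)^2*(b - 2)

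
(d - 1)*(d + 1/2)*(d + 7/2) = d^3 + 3*d^2 - 9*d/4 - 7/4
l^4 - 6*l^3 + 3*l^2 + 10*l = l*(l - 5)*(l - 2)*(l + 1)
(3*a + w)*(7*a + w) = 21*a^2 + 10*a*w + w^2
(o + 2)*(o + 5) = o^2 + 7*o + 10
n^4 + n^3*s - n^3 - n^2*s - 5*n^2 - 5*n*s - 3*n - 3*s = (n - 3)*(n + 1)^2*(n + s)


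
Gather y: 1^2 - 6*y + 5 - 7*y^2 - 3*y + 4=-7*y^2 - 9*y + 10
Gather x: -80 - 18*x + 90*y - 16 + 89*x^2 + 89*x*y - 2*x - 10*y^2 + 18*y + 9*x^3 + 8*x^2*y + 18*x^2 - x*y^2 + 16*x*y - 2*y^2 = 9*x^3 + x^2*(8*y + 107) + x*(-y^2 + 105*y - 20) - 12*y^2 + 108*y - 96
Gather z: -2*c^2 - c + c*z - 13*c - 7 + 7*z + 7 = -2*c^2 - 14*c + z*(c + 7)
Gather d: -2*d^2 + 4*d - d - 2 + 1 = -2*d^2 + 3*d - 1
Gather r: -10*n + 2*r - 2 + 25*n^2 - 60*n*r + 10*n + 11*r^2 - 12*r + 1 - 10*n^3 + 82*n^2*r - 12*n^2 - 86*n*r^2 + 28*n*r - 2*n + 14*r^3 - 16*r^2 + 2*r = -10*n^3 + 13*n^2 - 2*n + 14*r^3 + r^2*(-86*n - 5) + r*(82*n^2 - 32*n - 8) - 1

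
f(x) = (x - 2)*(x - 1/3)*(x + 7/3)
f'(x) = (x - 2)*(x - 1/3) + (x - 2)*(x + 7/3) + (x - 1/3)*(x + 7/3)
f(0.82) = -1.81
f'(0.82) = -2.76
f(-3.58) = -27.22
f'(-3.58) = 33.67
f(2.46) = 4.69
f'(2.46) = 13.38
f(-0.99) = 5.32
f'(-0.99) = -1.84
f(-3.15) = -14.65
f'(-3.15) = 24.99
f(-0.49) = 3.78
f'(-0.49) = -4.06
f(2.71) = 8.51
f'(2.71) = 17.25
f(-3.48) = -23.96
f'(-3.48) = 31.55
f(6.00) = 188.89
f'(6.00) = 103.22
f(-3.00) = -11.11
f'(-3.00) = 22.22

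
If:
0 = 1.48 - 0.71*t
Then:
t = 2.08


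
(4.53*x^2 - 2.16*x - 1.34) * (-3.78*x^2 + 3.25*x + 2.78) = -17.1234*x^4 + 22.8873*x^3 + 10.6386*x^2 - 10.3598*x - 3.7252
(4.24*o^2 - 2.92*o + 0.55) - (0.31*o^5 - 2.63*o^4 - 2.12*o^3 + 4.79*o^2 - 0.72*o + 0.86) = -0.31*o^5 + 2.63*o^4 + 2.12*o^3 - 0.55*o^2 - 2.2*o - 0.31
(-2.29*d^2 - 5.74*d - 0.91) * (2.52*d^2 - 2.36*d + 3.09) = -5.7708*d^4 - 9.0604*d^3 + 4.1771*d^2 - 15.589*d - 2.8119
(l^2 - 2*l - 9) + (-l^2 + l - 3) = -l - 12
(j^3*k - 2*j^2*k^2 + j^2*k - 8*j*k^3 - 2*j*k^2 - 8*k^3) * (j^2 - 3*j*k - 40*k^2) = j^5*k - 5*j^4*k^2 + j^4*k - 42*j^3*k^3 - 5*j^3*k^2 + 104*j^2*k^4 - 42*j^2*k^3 + 320*j*k^5 + 104*j*k^4 + 320*k^5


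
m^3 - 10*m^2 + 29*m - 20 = (m - 5)*(m - 4)*(m - 1)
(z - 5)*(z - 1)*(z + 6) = z^3 - 31*z + 30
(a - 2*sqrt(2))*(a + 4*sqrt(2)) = a^2 + 2*sqrt(2)*a - 16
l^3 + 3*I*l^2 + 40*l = l*(l - 5*I)*(l + 8*I)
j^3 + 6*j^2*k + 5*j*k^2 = j*(j + k)*(j + 5*k)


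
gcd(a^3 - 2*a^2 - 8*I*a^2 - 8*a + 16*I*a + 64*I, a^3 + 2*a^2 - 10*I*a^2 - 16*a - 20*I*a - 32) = a^2 + a*(2 - 8*I) - 16*I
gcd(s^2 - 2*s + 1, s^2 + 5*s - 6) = s - 1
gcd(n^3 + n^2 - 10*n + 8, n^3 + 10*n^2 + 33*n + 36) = n + 4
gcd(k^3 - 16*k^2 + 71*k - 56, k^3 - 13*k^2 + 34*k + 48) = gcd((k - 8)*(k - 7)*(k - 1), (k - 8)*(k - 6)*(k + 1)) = k - 8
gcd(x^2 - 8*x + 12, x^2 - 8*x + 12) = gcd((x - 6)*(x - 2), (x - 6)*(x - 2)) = x^2 - 8*x + 12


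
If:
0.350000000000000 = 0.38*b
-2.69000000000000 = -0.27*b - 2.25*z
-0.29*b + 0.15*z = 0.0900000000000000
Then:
No Solution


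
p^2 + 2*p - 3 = (p - 1)*(p + 3)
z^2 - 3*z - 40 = (z - 8)*(z + 5)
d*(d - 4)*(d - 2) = d^3 - 6*d^2 + 8*d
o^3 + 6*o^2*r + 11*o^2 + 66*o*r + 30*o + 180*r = (o + 5)*(o + 6)*(o + 6*r)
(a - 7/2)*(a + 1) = a^2 - 5*a/2 - 7/2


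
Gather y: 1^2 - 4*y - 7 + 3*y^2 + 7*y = 3*y^2 + 3*y - 6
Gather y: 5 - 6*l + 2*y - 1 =-6*l + 2*y + 4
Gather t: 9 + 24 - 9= 24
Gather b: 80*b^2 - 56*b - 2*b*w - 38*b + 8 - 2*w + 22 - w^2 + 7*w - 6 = 80*b^2 + b*(-2*w - 94) - w^2 + 5*w + 24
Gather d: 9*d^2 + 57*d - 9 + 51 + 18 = 9*d^2 + 57*d + 60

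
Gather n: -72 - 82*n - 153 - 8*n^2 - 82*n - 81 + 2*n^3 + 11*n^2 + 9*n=2*n^3 + 3*n^2 - 155*n - 306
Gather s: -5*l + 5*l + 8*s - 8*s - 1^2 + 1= 0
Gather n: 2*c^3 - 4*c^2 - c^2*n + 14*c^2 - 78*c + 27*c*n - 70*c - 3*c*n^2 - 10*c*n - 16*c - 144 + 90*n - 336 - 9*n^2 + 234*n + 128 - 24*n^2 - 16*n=2*c^3 + 10*c^2 - 164*c + n^2*(-3*c - 33) + n*(-c^2 + 17*c + 308) - 352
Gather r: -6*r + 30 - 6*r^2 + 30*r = -6*r^2 + 24*r + 30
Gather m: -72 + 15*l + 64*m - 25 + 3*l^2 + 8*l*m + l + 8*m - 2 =3*l^2 + 16*l + m*(8*l + 72) - 99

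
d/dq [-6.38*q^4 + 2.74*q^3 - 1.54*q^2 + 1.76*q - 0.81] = -25.52*q^3 + 8.22*q^2 - 3.08*q + 1.76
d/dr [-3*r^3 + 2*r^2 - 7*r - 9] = -9*r^2 + 4*r - 7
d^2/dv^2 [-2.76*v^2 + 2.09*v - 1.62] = -5.52000000000000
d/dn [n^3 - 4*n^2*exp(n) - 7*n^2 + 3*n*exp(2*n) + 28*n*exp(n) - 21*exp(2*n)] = -4*n^2*exp(n) + 3*n^2 + 6*n*exp(2*n) + 20*n*exp(n) - 14*n - 39*exp(2*n) + 28*exp(n)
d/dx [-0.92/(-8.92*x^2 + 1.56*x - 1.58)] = (1.4352 - 16.4128*x)/(8.92*x^2 - 1.56*x + 1.58)^2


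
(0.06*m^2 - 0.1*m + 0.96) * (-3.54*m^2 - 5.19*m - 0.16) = -0.2124*m^4 + 0.0426*m^3 - 2.889*m^2 - 4.9664*m - 0.1536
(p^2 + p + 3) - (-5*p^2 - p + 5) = 6*p^2 + 2*p - 2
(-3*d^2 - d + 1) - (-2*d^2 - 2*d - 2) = -d^2 + d + 3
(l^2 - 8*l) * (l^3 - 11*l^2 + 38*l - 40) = l^5 - 19*l^4 + 126*l^3 - 344*l^2 + 320*l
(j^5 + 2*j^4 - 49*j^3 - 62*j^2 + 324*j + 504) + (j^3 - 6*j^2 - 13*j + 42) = j^5 + 2*j^4 - 48*j^3 - 68*j^2 + 311*j + 546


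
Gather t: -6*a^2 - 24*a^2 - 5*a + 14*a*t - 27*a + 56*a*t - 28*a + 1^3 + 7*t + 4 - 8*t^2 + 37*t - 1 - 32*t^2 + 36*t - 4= -30*a^2 - 60*a - 40*t^2 + t*(70*a + 80)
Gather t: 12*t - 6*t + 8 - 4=6*t + 4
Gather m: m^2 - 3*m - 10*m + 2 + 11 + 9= m^2 - 13*m + 22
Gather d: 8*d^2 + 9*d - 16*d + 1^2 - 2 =8*d^2 - 7*d - 1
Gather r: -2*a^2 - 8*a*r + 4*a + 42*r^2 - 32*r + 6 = -2*a^2 + 4*a + 42*r^2 + r*(-8*a - 32) + 6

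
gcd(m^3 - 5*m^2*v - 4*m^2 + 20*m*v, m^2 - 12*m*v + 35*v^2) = -m + 5*v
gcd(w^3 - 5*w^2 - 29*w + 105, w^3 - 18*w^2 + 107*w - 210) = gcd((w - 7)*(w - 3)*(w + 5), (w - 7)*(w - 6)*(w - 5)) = w - 7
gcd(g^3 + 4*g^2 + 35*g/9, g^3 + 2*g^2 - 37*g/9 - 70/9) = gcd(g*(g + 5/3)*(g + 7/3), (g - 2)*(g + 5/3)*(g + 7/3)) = g^2 + 4*g + 35/9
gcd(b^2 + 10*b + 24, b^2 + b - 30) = b + 6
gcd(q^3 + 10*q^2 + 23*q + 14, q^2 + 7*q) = q + 7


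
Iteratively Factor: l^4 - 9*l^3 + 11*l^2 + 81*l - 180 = (l + 3)*(l^3 - 12*l^2 + 47*l - 60) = (l - 3)*(l + 3)*(l^2 - 9*l + 20) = (l - 5)*(l - 3)*(l + 3)*(l - 4)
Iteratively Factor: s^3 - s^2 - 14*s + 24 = (s - 3)*(s^2 + 2*s - 8) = (s - 3)*(s - 2)*(s + 4)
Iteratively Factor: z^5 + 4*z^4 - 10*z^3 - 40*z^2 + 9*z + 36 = (z + 3)*(z^4 + z^3 - 13*z^2 - z + 12) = (z - 3)*(z + 3)*(z^3 + 4*z^2 - z - 4) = (z - 3)*(z + 3)*(z + 4)*(z^2 - 1) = (z - 3)*(z - 1)*(z + 3)*(z + 4)*(z + 1)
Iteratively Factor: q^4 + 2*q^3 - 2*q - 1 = (q - 1)*(q^3 + 3*q^2 + 3*q + 1) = (q - 1)*(q + 1)*(q^2 + 2*q + 1) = (q - 1)*(q + 1)^2*(q + 1)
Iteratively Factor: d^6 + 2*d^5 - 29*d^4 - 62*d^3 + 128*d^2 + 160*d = (d - 2)*(d^5 + 4*d^4 - 21*d^3 - 104*d^2 - 80*d) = d*(d - 2)*(d^4 + 4*d^3 - 21*d^2 - 104*d - 80) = d*(d - 2)*(d + 4)*(d^3 - 21*d - 20) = d*(d - 5)*(d - 2)*(d + 4)*(d^2 + 5*d + 4) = d*(d - 5)*(d - 2)*(d + 4)^2*(d + 1)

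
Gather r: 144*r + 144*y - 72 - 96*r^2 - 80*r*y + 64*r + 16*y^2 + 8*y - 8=-96*r^2 + r*(208 - 80*y) + 16*y^2 + 152*y - 80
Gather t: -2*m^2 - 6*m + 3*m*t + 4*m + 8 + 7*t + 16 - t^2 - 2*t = -2*m^2 - 2*m - t^2 + t*(3*m + 5) + 24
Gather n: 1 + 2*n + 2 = 2*n + 3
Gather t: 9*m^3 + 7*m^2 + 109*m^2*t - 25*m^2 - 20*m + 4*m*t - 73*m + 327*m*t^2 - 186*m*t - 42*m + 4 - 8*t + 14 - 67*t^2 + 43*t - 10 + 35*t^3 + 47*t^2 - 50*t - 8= 9*m^3 - 18*m^2 - 135*m + 35*t^3 + t^2*(327*m - 20) + t*(109*m^2 - 182*m - 15)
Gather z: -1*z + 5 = 5 - z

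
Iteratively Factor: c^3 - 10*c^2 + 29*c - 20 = (c - 1)*(c^2 - 9*c + 20) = (c - 4)*(c - 1)*(c - 5)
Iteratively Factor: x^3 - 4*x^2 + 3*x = (x - 3)*(x^2 - x) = (x - 3)*(x - 1)*(x)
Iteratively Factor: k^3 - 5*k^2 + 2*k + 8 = (k - 4)*(k^2 - k - 2) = (k - 4)*(k + 1)*(k - 2)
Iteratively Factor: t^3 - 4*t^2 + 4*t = (t - 2)*(t^2 - 2*t) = t*(t - 2)*(t - 2)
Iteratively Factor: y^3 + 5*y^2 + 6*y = (y)*(y^2 + 5*y + 6) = y*(y + 3)*(y + 2)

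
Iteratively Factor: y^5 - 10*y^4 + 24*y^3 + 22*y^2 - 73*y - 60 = (y + 1)*(y^4 - 11*y^3 + 35*y^2 - 13*y - 60) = (y - 3)*(y + 1)*(y^3 - 8*y^2 + 11*y + 20) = (y - 5)*(y - 3)*(y + 1)*(y^2 - 3*y - 4) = (y - 5)*(y - 4)*(y - 3)*(y + 1)*(y + 1)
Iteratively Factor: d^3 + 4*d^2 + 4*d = (d + 2)*(d^2 + 2*d) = (d + 2)^2*(d)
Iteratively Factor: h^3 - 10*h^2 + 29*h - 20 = (h - 1)*(h^2 - 9*h + 20) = (h - 4)*(h - 1)*(h - 5)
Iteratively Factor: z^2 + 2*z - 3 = (z + 3)*(z - 1)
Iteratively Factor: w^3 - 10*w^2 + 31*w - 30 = (w - 2)*(w^2 - 8*w + 15) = (w - 5)*(w - 2)*(w - 3)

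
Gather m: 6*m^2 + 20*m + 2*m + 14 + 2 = 6*m^2 + 22*m + 16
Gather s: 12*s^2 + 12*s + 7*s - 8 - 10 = 12*s^2 + 19*s - 18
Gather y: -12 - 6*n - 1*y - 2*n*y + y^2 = -6*n + y^2 + y*(-2*n - 1) - 12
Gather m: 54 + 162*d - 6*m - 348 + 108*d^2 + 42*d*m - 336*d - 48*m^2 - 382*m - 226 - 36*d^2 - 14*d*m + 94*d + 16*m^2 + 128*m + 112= 72*d^2 - 80*d - 32*m^2 + m*(28*d - 260) - 408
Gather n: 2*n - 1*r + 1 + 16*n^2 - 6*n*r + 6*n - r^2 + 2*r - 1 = 16*n^2 + n*(8 - 6*r) - r^2 + r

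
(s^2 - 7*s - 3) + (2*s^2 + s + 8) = 3*s^2 - 6*s + 5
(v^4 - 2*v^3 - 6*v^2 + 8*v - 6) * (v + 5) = v^5 + 3*v^4 - 16*v^3 - 22*v^2 + 34*v - 30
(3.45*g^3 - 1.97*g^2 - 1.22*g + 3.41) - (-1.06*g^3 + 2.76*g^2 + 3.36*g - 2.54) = 4.51*g^3 - 4.73*g^2 - 4.58*g + 5.95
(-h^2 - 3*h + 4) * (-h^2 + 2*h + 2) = h^4 + h^3 - 12*h^2 + 2*h + 8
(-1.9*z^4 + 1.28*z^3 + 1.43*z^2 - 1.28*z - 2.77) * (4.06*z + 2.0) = -7.714*z^5 + 1.3968*z^4 + 8.3658*z^3 - 2.3368*z^2 - 13.8062*z - 5.54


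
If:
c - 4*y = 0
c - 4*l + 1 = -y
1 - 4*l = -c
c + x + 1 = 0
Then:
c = 0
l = 1/4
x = -1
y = 0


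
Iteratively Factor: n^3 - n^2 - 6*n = (n + 2)*(n^2 - 3*n) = n*(n + 2)*(n - 3)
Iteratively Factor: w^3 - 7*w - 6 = (w - 3)*(w^2 + 3*w + 2) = (w - 3)*(w + 2)*(w + 1)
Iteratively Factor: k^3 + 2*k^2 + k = (k + 1)*(k^2 + k) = k*(k + 1)*(k + 1)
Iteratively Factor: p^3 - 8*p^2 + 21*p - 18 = (p - 2)*(p^2 - 6*p + 9) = (p - 3)*(p - 2)*(p - 3)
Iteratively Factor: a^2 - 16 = (a + 4)*(a - 4)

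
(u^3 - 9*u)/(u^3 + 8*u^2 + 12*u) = (u^2 - 9)/(u^2 + 8*u + 12)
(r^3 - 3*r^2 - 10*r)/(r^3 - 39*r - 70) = r*(r - 5)/(r^2 - 2*r - 35)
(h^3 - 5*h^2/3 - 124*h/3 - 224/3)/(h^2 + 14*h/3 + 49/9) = 3*(h^2 - 4*h - 32)/(3*h + 7)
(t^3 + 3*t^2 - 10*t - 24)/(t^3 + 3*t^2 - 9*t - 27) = (t^2 + 6*t + 8)/(t^2 + 6*t + 9)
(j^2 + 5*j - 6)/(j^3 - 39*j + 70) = (j^2 + 5*j - 6)/(j^3 - 39*j + 70)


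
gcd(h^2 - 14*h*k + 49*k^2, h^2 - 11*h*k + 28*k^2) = h - 7*k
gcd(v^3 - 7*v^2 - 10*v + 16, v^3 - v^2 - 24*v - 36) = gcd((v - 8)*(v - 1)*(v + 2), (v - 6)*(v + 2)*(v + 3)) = v + 2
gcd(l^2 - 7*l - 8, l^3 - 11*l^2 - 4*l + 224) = l - 8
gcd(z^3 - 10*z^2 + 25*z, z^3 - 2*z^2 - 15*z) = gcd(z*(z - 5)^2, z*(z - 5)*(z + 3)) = z^2 - 5*z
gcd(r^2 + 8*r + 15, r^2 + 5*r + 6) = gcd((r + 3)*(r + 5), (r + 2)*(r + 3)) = r + 3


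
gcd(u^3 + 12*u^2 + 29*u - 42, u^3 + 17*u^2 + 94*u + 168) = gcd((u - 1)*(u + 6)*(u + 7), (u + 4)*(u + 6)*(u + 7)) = u^2 + 13*u + 42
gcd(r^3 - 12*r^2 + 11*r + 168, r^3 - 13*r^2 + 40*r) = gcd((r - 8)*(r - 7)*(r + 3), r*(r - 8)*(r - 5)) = r - 8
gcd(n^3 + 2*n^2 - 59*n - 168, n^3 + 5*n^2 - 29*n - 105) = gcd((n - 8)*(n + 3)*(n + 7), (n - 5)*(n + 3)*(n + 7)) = n^2 + 10*n + 21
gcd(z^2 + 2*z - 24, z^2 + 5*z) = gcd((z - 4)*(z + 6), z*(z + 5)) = 1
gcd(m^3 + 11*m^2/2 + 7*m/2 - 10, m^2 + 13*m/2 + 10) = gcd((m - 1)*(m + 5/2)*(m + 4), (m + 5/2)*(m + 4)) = m^2 + 13*m/2 + 10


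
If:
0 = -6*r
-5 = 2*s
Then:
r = 0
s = -5/2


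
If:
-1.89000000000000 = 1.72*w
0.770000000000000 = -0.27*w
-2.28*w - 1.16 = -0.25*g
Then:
No Solution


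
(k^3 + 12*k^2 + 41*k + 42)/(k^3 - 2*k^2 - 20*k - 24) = (k^2 + 10*k + 21)/(k^2 - 4*k - 12)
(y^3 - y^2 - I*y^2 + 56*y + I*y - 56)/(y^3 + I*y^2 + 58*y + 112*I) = (y - 1)/(y + 2*I)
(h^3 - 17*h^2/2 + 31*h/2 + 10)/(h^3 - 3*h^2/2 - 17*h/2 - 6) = (2*h^2 - 9*h - 5)/(2*h^2 + 5*h + 3)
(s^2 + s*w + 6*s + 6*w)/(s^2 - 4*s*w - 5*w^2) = (s + 6)/(s - 5*w)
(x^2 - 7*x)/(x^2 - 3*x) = (x - 7)/(x - 3)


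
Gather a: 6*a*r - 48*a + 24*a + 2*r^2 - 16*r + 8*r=a*(6*r - 24) + 2*r^2 - 8*r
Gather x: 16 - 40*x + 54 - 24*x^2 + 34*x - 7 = -24*x^2 - 6*x + 63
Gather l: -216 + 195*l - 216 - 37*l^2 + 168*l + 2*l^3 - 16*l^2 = 2*l^3 - 53*l^2 + 363*l - 432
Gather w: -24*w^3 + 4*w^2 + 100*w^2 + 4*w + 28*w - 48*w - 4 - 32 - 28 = -24*w^3 + 104*w^2 - 16*w - 64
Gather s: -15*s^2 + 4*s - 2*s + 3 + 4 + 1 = -15*s^2 + 2*s + 8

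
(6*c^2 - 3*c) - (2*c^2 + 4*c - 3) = 4*c^2 - 7*c + 3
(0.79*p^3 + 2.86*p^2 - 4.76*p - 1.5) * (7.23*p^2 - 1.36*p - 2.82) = 5.7117*p^5 + 19.6034*p^4 - 40.5322*p^3 - 12.4366*p^2 + 15.4632*p + 4.23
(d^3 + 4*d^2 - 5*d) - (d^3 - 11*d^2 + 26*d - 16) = 15*d^2 - 31*d + 16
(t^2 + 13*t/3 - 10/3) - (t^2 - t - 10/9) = 16*t/3 - 20/9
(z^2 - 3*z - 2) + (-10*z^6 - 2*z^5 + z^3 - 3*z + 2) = -10*z^6 - 2*z^5 + z^3 + z^2 - 6*z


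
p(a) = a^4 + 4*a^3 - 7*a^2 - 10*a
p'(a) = 4*a^3 + 12*a^2 - 14*a - 10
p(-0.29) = 2.22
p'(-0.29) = -5.03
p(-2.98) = -59.36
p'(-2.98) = 32.43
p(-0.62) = 2.70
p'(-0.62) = 2.34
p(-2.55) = -44.06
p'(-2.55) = 37.40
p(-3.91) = -73.30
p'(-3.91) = -10.91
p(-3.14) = -64.24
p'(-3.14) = 28.44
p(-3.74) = -74.11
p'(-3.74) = 0.96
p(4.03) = 371.58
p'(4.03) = 390.27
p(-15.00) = 35700.00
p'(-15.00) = -10600.00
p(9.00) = 8820.00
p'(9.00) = 3752.00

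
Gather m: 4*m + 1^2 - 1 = 4*m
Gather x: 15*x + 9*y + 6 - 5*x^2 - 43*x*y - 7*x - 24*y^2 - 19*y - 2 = -5*x^2 + x*(8 - 43*y) - 24*y^2 - 10*y + 4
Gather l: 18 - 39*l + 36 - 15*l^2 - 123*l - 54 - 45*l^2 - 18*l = -60*l^2 - 180*l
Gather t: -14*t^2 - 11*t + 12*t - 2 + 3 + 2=-14*t^2 + t + 3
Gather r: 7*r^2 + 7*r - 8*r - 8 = 7*r^2 - r - 8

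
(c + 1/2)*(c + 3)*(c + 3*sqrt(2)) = c^3 + 7*c^2/2 + 3*sqrt(2)*c^2 + 3*c/2 + 21*sqrt(2)*c/2 + 9*sqrt(2)/2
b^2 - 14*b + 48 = (b - 8)*(b - 6)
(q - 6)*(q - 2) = q^2 - 8*q + 12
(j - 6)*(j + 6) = j^2 - 36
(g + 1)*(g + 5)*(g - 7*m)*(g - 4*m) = g^4 - 11*g^3*m + 6*g^3 + 28*g^2*m^2 - 66*g^2*m + 5*g^2 + 168*g*m^2 - 55*g*m + 140*m^2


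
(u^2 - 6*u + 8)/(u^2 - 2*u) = (u - 4)/u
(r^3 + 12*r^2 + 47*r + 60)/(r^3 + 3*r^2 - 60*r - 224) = (r^2 + 8*r + 15)/(r^2 - r - 56)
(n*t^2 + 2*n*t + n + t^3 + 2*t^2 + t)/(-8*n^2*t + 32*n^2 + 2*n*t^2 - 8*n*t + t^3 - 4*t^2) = (n*t^2 + 2*n*t + n + t^3 + 2*t^2 + t)/(-8*n^2*t + 32*n^2 + 2*n*t^2 - 8*n*t + t^3 - 4*t^2)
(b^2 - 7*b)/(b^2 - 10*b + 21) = b/(b - 3)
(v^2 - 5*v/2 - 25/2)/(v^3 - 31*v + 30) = (v + 5/2)/(v^2 + 5*v - 6)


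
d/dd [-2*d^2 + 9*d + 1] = 9 - 4*d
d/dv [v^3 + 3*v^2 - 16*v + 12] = 3*v^2 + 6*v - 16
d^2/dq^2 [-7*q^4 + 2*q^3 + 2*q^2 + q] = -84*q^2 + 12*q + 4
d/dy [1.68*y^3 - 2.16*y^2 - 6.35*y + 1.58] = 5.04*y^2 - 4.32*y - 6.35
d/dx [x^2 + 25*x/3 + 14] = 2*x + 25/3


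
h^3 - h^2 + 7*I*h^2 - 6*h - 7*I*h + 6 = (h - 1)*(h + I)*(h + 6*I)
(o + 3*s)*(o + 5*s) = o^2 + 8*o*s + 15*s^2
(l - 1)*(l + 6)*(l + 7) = l^3 + 12*l^2 + 29*l - 42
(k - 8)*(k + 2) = k^2 - 6*k - 16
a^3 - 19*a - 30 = (a - 5)*(a + 2)*(a + 3)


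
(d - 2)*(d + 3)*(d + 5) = d^3 + 6*d^2 - d - 30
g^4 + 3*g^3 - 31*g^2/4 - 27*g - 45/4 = (g - 3)*(g + 1/2)*(g + 5/2)*(g + 3)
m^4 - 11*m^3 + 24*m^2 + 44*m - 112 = (m - 7)*(m - 4)*(m - 2)*(m + 2)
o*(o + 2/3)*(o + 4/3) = o^3 + 2*o^2 + 8*o/9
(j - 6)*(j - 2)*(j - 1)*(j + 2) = j^4 - 7*j^3 + 2*j^2 + 28*j - 24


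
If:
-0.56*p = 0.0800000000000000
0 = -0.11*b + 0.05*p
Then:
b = -0.06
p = -0.14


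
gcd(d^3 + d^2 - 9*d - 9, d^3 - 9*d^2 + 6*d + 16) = d + 1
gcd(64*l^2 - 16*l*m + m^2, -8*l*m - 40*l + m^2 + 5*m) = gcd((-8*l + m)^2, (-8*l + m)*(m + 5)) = 8*l - m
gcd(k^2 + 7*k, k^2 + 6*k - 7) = k + 7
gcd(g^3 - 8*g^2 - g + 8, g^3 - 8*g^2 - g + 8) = g^3 - 8*g^2 - g + 8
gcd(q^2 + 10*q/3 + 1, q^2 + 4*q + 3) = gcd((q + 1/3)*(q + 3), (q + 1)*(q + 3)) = q + 3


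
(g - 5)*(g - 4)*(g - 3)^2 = g^4 - 15*g^3 + 83*g^2 - 201*g + 180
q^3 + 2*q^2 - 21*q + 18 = (q - 3)*(q - 1)*(q + 6)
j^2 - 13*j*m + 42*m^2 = (j - 7*m)*(j - 6*m)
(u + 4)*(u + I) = u^2 + 4*u + I*u + 4*I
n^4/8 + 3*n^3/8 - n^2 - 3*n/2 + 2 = (n/4 + 1)*(n/2 + 1)*(n - 2)*(n - 1)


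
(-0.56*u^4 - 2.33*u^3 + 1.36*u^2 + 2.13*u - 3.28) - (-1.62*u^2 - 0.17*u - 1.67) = -0.56*u^4 - 2.33*u^3 + 2.98*u^2 + 2.3*u - 1.61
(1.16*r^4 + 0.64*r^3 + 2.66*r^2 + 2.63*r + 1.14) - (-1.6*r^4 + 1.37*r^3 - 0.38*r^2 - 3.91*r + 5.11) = 2.76*r^4 - 0.73*r^3 + 3.04*r^2 + 6.54*r - 3.97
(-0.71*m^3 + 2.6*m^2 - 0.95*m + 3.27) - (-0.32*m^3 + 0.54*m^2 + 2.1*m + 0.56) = -0.39*m^3 + 2.06*m^2 - 3.05*m + 2.71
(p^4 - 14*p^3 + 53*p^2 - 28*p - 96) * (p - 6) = p^5 - 20*p^4 + 137*p^3 - 346*p^2 + 72*p + 576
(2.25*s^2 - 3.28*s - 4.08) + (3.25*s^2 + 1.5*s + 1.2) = 5.5*s^2 - 1.78*s - 2.88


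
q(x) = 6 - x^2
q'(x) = -2*x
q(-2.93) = -2.58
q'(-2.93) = 5.86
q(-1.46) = 3.87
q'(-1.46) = 2.92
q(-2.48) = -0.15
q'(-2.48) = 4.96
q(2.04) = 1.84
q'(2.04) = -4.08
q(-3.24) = -4.50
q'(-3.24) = 6.48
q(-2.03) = 1.88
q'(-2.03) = 4.06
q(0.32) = 5.90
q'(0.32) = -0.64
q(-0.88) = 5.23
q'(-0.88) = 1.76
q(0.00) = 6.00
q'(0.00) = 0.00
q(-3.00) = -3.00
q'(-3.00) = 6.00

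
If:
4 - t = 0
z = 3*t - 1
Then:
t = 4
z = 11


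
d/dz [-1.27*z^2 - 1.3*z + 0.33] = -2.54*z - 1.3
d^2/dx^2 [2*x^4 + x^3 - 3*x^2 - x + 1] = 24*x^2 + 6*x - 6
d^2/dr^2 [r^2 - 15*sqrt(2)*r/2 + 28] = 2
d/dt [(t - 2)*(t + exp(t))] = t + (t - 2)*(exp(t) + 1) + exp(t)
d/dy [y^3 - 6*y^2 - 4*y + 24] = 3*y^2 - 12*y - 4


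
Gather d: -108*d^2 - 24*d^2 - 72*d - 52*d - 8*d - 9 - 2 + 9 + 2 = -132*d^2 - 132*d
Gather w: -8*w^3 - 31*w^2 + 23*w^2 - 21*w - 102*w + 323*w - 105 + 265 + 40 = -8*w^3 - 8*w^2 + 200*w + 200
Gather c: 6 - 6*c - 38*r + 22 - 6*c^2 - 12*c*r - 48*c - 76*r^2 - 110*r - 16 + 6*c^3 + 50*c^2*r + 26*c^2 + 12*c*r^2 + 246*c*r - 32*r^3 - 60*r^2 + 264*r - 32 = 6*c^3 + c^2*(50*r + 20) + c*(12*r^2 + 234*r - 54) - 32*r^3 - 136*r^2 + 116*r - 20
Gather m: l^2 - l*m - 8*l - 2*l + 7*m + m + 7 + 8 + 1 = l^2 - 10*l + m*(8 - l) + 16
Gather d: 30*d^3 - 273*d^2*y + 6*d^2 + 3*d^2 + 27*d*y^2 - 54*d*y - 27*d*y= 30*d^3 + d^2*(9 - 273*y) + d*(27*y^2 - 81*y)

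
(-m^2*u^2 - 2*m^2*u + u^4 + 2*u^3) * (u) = -m^2*u^3 - 2*m^2*u^2 + u^5 + 2*u^4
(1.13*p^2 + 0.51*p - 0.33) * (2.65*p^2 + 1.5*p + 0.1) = 2.9945*p^4 + 3.0465*p^3 + 0.00349999999999995*p^2 - 0.444*p - 0.033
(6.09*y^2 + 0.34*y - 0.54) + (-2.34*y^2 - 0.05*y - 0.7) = 3.75*y^2 + 0.29*y - 1.24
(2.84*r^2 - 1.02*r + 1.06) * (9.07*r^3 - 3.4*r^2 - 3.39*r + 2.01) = 25.7588*r^5 - 18.9074*r^4 + 3.4546*r^3 + 5.5622*r^2 - 5.6436*r + 2.1306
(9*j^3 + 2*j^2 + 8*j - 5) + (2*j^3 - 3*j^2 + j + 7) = 11*j^3 - j^2 + 9*j + 2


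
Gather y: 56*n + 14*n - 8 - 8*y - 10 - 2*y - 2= 70*n - 10*y - 20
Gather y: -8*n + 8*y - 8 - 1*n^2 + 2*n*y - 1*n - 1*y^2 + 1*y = -n^2 - 9*n - y^2 + y*(2*n + 9) - 8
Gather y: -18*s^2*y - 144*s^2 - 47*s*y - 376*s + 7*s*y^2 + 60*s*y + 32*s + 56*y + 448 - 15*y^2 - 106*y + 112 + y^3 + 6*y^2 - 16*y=-144*s^2 - 344*s + y^3 + y^2*(7*s - 9) + y*(-18*s^2 + 13*s - 66) + 560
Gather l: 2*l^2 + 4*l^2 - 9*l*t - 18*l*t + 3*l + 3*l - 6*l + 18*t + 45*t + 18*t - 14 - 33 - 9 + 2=6*l^2 - 27*l*t + 81*t - 54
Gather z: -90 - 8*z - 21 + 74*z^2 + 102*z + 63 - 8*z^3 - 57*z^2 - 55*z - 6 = -8*z^3 + 17*z^2 + 39*z - 54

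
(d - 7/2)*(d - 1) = d^2 - 9*d/2 + 7/2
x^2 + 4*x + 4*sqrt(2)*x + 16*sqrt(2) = (x + 4)*(x + 4*sqrt(2))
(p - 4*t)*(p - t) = p^2 - 5*p*t + 4*t^2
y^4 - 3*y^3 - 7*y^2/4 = y^2*(y - 7/2)*(y + 1/2)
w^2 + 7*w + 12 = (w + 3)*(w + 4)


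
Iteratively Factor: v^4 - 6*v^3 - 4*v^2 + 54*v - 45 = (v - 1)*(v^3 - 5*v^2 - 9*v + 45) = (v - 5)*(v - 1)*(v^2 - 9) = (v - 5)*(v - 1)*(v + 3)*(v - 3)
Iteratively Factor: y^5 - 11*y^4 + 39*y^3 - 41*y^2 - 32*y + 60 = (y - 5)*(y^4 - 6*y^3 + 9*y^2 + 4*y - 12) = (y - 5)*(y - 2)*(y^3 - 4*y^2 + y + 6) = (y - 5)*(y - 3)*(y - 2)*(y^2 - y - 2) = (y - 5)*(y - 3)*(y - 2)*(y + 1)*(y - 2)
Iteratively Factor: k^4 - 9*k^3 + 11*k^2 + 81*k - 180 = (k - 3)*(k^3 - 6*k^2 - 7*k + 60) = (k - 4)*(k - 3)*(k^2 - 2*k - 15) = (k - 5)*(k - 4)*(k - 3)*(k + 3)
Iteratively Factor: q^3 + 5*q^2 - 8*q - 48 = (q + 4)*(q^2 + q - 12) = (q - 3)*(q + 4)*(q + 4)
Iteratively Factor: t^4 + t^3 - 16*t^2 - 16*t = (t + 4)*(t^3 - 3*t^2 - 4*t) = (t + 1)*(t + 4)*(t^2 - 4*t) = (t - 4)*(t + 1)*(t + 4)*(t)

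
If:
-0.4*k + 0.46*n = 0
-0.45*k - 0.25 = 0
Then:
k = -0.56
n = -0.48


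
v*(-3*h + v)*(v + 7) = -3*h*v^2 - 21*h*v + v^3 + 7*v^2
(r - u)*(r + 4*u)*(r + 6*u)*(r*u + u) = r^4*u + 9*r^3*u^2 + r^3*u + 14*r^2*u^3 + 9*r^2*u^2 - 24*r*u^4 + 14*r*u^3 - 24*u^4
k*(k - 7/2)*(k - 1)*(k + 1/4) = k^4 - 17*k^3/4 + 19*k^2/8 + 7*k/8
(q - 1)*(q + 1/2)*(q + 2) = q^3 + 3*q^2/2 - 3*q/2 - 1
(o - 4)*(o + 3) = o^2 - o - 12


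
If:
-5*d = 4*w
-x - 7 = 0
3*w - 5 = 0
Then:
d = -4/3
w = 5/3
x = -7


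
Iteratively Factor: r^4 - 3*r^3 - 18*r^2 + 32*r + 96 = (r - 4)*(r^3 + r^2 - 14*r - 24) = (r - 4)*(r + 2)*(r^2 - r - 12) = (r - 4)*(r + 2)*(r + 3)*(r - 4)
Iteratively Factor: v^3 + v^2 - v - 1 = (v + 1)*(v^2 - 1) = (v + 1)^2*(v - 1)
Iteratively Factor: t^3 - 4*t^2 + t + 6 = (t + 1)*(t^2 - 5*t + 6) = (t - 3)*(t + 1)*(t - 2)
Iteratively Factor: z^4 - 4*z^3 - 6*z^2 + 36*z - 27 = (z - 3)*(z^3 - z^2 - 9*z + 9) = (z - 3)*(z - 1)*(z^2 - 9) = (z - 3)^2*(z - 1)*(z + 3)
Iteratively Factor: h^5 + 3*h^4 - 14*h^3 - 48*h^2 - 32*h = (h - 4)*(h^4 + 7*h^3 + 14*h^2 + 8*h) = (h - 4)*(h + 4)*(h^3 + 3*h^2 + 2*h) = (h - 4)*(h + 1)*(h + 4)*(h^2 + 2*h) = h*(h - 4)*(h + 1)*(h + 4)*(h + 2)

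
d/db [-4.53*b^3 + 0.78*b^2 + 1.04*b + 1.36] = -13.59*b^2 + 1.56*b + 1.04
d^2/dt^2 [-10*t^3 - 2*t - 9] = -60*t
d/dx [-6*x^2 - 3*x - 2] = -12*x - 3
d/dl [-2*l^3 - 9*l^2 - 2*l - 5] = -6*l^2 - 18*l - 2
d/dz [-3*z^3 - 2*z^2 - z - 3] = -9*z^2 - 4*z - 1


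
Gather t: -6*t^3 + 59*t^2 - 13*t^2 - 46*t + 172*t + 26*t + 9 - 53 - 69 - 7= -6*t^3 + 46*t^2 + 152*t - 120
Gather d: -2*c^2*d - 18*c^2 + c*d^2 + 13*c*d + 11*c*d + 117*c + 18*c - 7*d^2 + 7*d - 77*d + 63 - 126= -18*c^2 + 135*c + d^2*(c - 7) + d*(-2*c^2 + 24*c - 70) - 63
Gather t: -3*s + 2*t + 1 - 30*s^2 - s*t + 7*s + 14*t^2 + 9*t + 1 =-30*s^2 + 4*s + 14*t^2 + t*(11 - s) + 2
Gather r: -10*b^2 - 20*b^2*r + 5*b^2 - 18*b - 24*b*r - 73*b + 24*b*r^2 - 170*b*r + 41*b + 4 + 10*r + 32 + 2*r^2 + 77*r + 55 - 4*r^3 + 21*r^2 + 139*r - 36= -5*b^2 - 50*b - 4*r^3 + r^2*(24*b + 23) + r*(-20*b^2 - 194*b + 226) + 55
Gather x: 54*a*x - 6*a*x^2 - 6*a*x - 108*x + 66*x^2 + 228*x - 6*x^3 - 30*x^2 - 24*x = -6*x^3 + x^2*(36 - 6*a) + x*(48*a + 96)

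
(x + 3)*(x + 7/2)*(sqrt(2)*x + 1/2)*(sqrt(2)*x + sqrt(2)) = 2*x^4 + sqrt(2)*x^3/2 + 15*x^3 + 15*sqrt(2)*x^2/4 + 34*x^2 + 17*sqrt(2)*x/2 + 21*x + 21*sqrt(2)/4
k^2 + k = k*(k + 1)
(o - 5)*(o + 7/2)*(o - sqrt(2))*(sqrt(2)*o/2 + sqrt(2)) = sqrt(2)*o^4/2 - o^3 + sqrt(2)*o^3/4 - 41*sqrt(2)*o^2/4 - o^2/2 - 35*sqrt(2)*o/2 + 41*o/2 + 35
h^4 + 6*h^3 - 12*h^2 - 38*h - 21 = (h - 3)*(h + 1)^2*(h + 7)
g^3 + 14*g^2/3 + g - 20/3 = (g - 1)*(g + 5/3)*(g + 4)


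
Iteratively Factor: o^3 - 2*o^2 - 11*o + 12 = (o - 1)*(o^2 - o - 12) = (o - 4)*(o - 1)*(o + 3)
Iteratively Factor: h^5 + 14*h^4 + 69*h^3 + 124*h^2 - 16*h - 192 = (h + 3)*(h^4 + 11*h^3 + 36*h^2 + 16*h - 64) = (h + 3)*(h + 4)*(h^3 + 7*h^2 + 8*h - 16) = (h + 3)*(h + 4)^2*(h^2 + 3*h - 4) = (h - 1)*(h + 3)*(h + 4)^2*(h + 4)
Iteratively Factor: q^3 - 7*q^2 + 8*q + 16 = (q - 4)*(q^2 - 3*q - 4) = (q - 4)^2*(q + 1)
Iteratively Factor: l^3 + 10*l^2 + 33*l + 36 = (l + 3)*(l^2 + 7*l + 12) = (l + 3)*(l + 4)*(l + 3)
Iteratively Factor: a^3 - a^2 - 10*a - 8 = (a + 1)*(a^2 - 2*a - 8) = (a - 4)*(a + 1)*(a + 2)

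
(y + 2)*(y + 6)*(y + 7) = y^3 + 15*y^2 + 68*y + 84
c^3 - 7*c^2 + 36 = (c - 6)*(c - 3)*(c + 2)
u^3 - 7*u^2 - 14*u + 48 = (u - 8)*(u - 2)*(u + 3)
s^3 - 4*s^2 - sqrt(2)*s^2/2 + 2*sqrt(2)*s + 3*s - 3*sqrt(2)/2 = (s - 3)*(s - 1)*(s - sqrt(2)/2)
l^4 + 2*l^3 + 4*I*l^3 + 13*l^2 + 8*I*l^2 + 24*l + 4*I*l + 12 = (l - 2*I)*(l + 6*I)*(-I*l - I)*(I*l + I)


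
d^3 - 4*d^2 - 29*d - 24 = (d - 8)*(d + 1)*(d + 3)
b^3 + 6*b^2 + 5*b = b*(b + 1)*(b + 5)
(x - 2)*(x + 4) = x^2 + 2*x - 8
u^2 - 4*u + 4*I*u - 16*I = (u - 4)*(u + 4*I)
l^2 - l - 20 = (l - 5)*(l + 4)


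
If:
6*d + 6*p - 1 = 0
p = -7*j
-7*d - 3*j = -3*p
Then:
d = 4/73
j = -7/438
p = 49/438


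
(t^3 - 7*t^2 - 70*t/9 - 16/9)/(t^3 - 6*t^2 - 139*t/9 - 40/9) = (3*t + 2)/(3*t + 5)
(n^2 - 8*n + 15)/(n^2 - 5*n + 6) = (n - 5)/(n - 2)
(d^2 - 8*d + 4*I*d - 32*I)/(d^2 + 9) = (d^2 + 4*d*(-2 + I) - 32*I)/(d^2 + 9)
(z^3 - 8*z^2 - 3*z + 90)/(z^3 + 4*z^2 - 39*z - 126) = (z - 5)/(z + 7)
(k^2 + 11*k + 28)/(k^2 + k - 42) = (k + 4)/(k - 6)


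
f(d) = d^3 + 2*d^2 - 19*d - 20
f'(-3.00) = -4.00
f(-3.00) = 28.00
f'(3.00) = 20.00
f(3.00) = -32.00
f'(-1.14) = -19.66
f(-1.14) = 2.78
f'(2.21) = 4.49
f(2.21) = -41.43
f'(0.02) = -18.92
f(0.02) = -20.38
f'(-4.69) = 28.23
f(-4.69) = 9.94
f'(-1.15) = -19.63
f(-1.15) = 2.97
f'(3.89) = 41.96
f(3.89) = -4.78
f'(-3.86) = 10.26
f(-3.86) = 25.63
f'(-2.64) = -8.65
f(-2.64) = 25.70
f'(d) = 3*d^2 + 4*d - 19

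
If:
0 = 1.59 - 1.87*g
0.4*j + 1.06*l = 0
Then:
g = 0.85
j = -2.65*l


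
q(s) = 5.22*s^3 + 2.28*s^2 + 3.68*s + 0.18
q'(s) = 15.66*s^2 + 4.56*s + 3.68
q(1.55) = 30.80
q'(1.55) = 48.37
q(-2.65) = -90.70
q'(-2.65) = 101.57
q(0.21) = 1.10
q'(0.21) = 5.33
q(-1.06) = -7.38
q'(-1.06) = 16.44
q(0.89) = 8.94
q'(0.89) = 20.14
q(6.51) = 1560.93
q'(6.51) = 697.04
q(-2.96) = -126.11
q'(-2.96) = 127.39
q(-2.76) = -102.36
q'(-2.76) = 110.39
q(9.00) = 4023.36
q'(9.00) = 1313.18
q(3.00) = 172.68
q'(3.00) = 158.30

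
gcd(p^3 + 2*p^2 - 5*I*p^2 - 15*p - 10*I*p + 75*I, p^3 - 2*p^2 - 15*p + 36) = p - 3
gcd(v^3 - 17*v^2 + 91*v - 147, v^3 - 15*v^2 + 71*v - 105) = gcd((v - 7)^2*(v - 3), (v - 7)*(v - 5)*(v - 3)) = v^2 - 10*v + 21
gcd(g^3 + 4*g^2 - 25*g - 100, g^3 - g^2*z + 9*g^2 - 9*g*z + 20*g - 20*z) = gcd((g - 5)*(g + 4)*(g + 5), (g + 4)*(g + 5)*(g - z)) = g^2 + 9*g + 20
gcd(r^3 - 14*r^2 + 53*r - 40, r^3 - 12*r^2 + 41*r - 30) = r^2 - 6*r + 5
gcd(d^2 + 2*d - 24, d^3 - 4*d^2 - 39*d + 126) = d + 6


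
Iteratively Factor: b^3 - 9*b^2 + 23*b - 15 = (b - 5)*(b^2 - 4*b + 3) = (b - 5)*(b - 1)*(b - 3)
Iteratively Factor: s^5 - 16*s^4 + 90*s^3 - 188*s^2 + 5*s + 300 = (s - 5)*(s^4 - 11*s^3 + 35*s^2 - 13*s - 60) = (s - 5)^2*(s^3 - 6*s^2 + 5*s + 12) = (s - 5)^2*(s - 3)*(s^2 - 3*s - 4) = (s - 5)^2*(s - 4)*(s - 3)*(s + 1)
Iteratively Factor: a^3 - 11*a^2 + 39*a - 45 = (a - 3)*(a^2 - 8*a + 15) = (a - 3)^2*(a - 5)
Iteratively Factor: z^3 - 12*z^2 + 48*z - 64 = (z - 4)*(z^2 - 8*z + 16) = (z - 4)^2*(z - 4)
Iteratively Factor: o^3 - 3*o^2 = (o)*(o^2 - 3*o) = o*(o - 3)*(o)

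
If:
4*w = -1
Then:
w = -1/4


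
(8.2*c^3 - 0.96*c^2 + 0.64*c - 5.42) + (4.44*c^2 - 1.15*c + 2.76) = 8.2*c^3 + 3.48*c^2 - 0.51*c - 2.66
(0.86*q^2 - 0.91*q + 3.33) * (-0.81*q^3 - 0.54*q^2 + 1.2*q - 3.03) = -0.6966*q^5 + 0.2727*q^4 - 1.1739*q^3 - 5.496*q^2 + 6.7533*q - 10.0899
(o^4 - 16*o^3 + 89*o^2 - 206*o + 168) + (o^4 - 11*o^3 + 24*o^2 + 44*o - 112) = 2*o^4 - 27*o^3 + 113*o^2 - 162*o + 56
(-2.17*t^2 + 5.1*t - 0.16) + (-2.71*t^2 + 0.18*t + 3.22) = -4.88*t^2 + 5.28*t + 3.06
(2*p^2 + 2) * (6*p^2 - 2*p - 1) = 12*p^4 - 4*p^3 + 10*p^2 - 4*p - 2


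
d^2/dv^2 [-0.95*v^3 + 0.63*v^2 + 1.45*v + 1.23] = 1.26 - 5.7*v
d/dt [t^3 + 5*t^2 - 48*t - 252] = 3*t^2 + 10*t - 48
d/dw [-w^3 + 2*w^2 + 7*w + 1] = -3*w^2 + 4*w + 7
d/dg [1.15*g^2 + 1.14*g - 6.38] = 2.3*g + 1.14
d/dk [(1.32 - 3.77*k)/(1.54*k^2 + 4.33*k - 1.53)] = (5.8058*k^2 - 4.0656*k + 0.0525000000000002)/(2.3716*k^4 + 13.3364*k^3 + 14.0365*k^2 - 13.2498*k + 2.3409)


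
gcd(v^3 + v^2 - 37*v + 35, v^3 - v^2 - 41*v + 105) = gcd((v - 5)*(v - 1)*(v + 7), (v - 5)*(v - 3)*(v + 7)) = v^2 + 2*v - 35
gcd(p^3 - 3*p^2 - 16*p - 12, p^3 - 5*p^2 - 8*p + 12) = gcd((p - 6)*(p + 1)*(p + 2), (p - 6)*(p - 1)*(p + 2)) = p^2 - 4*p - 12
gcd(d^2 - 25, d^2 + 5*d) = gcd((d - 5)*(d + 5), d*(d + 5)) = d + 5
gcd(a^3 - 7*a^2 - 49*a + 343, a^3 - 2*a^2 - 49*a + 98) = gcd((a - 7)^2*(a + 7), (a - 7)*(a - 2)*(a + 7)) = a^2 - 49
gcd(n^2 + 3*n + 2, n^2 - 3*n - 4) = n + 1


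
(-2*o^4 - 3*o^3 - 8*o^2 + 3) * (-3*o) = 6*o^5 + 9*o^4 + 24*o^3 - 9*o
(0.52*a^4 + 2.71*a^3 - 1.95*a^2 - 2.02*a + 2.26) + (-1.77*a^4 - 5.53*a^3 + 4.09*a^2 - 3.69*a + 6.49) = -1.25*a^4 - 2.82*a^3 + 2.14*a^2 - 5.71*a + 8.75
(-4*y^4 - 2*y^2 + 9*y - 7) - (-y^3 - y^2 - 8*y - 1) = -4*y^4 + y^3 - y^2 + 17*y - 6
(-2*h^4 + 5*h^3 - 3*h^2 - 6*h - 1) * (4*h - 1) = -8*h^5 + 22*h^4 - 17*h^3 - 21*h^2 + 2*h + 1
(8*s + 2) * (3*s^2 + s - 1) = 24*s^3 + 14*s^2 - 6*s - 2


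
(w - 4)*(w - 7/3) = w^2 - 19*w/3 + 28/3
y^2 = y^2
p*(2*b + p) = 2*b*p + p^2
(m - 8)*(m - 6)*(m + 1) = m^3 - 13*m^2 + 34*m + 48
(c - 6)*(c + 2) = c^2 - 4*c - 12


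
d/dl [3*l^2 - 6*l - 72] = 6*l - 6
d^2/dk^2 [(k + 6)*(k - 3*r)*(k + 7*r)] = 6*k + 8*r + 12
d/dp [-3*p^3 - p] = -9*p^2 - 1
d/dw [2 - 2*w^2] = -4*w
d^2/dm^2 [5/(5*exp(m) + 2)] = (125*exp(m) - 50)*exp(m)/(5*exp(m) + 2)^3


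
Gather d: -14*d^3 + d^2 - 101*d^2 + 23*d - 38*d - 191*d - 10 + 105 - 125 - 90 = -14*d^3 - 100*d^2 - 206*d - 120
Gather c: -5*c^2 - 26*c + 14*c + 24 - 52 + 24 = -5*c^2 - 12*c - 4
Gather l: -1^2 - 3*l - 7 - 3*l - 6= -6*l - 14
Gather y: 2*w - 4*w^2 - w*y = -4*w^2 - w*y + 2*w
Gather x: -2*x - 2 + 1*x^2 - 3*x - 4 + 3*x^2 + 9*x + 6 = 4*x^2 + 4*x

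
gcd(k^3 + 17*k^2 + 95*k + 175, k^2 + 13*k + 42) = k + 7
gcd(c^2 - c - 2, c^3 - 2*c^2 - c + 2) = c^2 - c - 2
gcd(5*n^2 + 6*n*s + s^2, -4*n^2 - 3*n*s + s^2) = n + s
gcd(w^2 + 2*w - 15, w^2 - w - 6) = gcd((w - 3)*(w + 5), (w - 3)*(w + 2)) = w - 3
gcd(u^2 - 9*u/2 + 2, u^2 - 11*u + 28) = u - 4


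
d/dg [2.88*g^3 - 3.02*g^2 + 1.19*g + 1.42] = 8.64*g^2 - 6.04*g + 1.19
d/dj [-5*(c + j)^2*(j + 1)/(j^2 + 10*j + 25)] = 5*(c + j)*(2*(c + j)*(j + 1)*(j + 5) - (c + 3*j + 2)*(j^2 + 10*j + 25))/(j^2 + 10*j + 25)^2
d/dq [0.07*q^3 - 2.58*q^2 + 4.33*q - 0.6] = 0.21*q^2 - 5.16*q + 4.33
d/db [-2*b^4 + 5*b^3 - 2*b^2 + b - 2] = -8*b^3 + 15*b^2 - 4*b + 1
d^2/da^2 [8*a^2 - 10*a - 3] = 16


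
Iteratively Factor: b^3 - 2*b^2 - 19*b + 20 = (b - 1)*(b^2 - b - 20) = (b - 1)*(b + 4)*(b - 5)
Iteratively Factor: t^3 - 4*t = (t)*(t^2 - 4) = t*(t - 2)*(t + 2)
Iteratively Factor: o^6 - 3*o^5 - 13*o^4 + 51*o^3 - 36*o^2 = (o)*(o^5 - 3*o^4 - 13*o^3 + 51*o^2 - 36*o) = o^2*(o^4 - 3*o^3 - 13*o^2 + 51*o - 36) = o^2*(o - 3)*(o^3 - 13*o + 12) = o^2*(o - 3)*(o - 1)*(o^2 + o - 12) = o^2*(o - 3)*(o - 1)*(o + 4)*(o - 3)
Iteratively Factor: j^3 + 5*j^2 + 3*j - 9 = (j + 3)*(j^2 + 2*j - 3) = (j - 1)*(j + 3)*(j + 3)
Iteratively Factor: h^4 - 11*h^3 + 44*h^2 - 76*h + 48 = (h - 2)*(h^3 - 9*h^2 + 26*h - 24) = (h - 3)*(h - 2)*(h^2 - 6*h + 8) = (h - 3)*(h - 2)^2*(h - 4)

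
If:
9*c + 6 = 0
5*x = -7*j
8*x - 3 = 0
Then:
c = -2/3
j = -15/56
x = 3/8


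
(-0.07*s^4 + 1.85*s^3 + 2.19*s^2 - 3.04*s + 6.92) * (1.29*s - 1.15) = -0.0903*s^5 + 2.467*s^4 + 0.6976*s^3 - 6.4401*s^2 + 12.4228*s - 7.958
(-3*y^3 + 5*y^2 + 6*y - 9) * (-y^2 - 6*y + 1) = 3*y^5 + 13*y^4 - 39*y^3 - 22*y^2 + 60*y - 9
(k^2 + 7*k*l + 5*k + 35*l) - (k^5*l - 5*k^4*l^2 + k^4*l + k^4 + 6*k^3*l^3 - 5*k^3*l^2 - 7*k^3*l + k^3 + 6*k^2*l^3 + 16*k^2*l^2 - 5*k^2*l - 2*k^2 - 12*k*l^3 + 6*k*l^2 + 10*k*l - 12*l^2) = -k^5*l + 5*k^4*l^2 - k^4*l - k^4 - 6*k^3*l^3 + 5*k^3*l^2 + 7*k^3*l - k^3 - 6*k^2*l^3 - 16*k^2*l^2 + 5*k^2*l + 3*k^2 + 12*k*l^3 - 6*k*l^2 - 3*k*l + 5*k + 12*l^2 + 35*l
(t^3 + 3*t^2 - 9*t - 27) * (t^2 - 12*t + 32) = t^5 - 9*t^4 - 13*t^3 + 177*t^2 + 36*t - 864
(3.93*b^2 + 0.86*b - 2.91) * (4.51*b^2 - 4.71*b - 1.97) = 17.7243*b^4 - 14.6317*b^3 - 24.9168*b^2 + 12.0119*b + 5.7327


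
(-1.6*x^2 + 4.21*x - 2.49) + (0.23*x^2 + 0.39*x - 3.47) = -1.37*x^2 + 4.6*x - 5.96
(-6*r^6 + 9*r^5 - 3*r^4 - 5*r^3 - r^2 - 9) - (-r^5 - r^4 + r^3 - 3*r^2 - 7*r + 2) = -6*r^6 + 10*r^5 - 2*r^4 - 6*r^3 + 2*r^2 + 7*r - 11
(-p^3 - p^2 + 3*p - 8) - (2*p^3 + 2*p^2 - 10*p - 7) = -3*p^3 - 3*p^2 + 13*p - 1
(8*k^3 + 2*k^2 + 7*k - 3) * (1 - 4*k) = -32*k^4 - 26*k^2 + 19*k - 3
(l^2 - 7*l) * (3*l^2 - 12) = 3*l^4 - 21*l^3 - 12*l^2 + 84*l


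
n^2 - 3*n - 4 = (n - 4)*(n + 1)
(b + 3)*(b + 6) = b^2 + 9*b + 18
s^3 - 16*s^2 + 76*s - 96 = (s - 8)*(s - 6)*(s - 2)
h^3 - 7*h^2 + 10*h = h*(h - 5)*(h - 2)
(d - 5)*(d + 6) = d^2 + d - 30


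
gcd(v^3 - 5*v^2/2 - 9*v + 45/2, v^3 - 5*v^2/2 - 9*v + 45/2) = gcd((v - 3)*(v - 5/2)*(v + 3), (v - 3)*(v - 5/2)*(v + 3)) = v^3 - 5*v^2/2 - 9*v + 45/2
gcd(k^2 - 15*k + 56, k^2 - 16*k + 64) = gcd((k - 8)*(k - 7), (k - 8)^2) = k - 8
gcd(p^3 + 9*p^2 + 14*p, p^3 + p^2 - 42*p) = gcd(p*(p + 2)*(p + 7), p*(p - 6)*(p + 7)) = p^2 + 7*p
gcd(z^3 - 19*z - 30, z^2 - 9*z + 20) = z - 5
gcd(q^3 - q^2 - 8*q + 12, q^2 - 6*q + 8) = q - 2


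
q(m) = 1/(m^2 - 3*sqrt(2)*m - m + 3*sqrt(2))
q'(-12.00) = 0.00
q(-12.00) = 0.00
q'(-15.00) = 0.00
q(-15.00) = 0.00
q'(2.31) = 0.10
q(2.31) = -0.39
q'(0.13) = 0.39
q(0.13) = 0.28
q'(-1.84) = 0.03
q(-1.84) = 0.06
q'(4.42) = -9.78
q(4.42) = 1.65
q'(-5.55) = 0.00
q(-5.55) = 0.02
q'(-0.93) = 0.07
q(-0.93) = 0.10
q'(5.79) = -0.12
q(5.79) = 0.13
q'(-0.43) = 0.14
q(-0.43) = 0.15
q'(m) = (-2*m + 1 + 3*sqrt(2))/(m^2 - 3*sqrt(2)*m - m + 3*sqrt(2))^2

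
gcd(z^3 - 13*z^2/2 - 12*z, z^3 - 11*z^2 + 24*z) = z^2 - 8*z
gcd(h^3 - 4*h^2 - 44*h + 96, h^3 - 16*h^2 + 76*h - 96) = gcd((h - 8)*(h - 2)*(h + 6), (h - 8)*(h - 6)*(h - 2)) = h^2 - 10*h + 16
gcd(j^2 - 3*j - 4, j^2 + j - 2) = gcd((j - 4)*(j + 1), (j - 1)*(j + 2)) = 1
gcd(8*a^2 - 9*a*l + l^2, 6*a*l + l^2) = 1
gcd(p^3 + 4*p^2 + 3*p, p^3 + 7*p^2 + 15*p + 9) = p^2 + 4*p + 3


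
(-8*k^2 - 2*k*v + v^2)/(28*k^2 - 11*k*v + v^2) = (2*k + v)/(-7*k + v)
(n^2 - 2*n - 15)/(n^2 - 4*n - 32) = (-n^2 + 2*n + 15)/(-n^2 + 4*n + 32)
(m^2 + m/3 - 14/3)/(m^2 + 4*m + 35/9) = 3*(m - 2)/(3*m + 5)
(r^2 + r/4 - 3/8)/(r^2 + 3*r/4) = (r - 1/2)/r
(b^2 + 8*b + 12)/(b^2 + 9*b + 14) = (b + 6)/(b + 7)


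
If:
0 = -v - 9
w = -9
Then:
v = -9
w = -9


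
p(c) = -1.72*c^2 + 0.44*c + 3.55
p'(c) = 0.44 - 3.44*c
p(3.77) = -19.24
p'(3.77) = -12.53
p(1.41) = 0.75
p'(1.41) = -4.41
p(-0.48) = 2.94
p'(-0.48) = 2.09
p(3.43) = -15.18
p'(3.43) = -11.36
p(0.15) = 3.58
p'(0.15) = -0.08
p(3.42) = -15.06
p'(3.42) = -11.32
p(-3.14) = -14.79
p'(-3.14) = 11.24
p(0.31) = 3.52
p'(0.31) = -0.63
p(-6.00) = -61.01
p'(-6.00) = 21.08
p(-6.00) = -61.01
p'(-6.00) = 21.08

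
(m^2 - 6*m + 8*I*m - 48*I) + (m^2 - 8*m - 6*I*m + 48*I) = 2*m^2 - 14*m + 2*I*m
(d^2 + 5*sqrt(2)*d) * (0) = 0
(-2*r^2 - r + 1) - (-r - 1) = 2 - 2*r^2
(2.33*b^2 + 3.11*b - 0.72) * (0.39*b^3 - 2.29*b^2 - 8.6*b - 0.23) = 0.9087*b^5 - 4.1228*b^4 - 27.4407*b^3 - 25.6331*b^2 + 5.4767*b + 0.1656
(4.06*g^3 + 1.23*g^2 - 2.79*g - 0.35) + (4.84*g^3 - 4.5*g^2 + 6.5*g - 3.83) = 8.9*g^3 - 3.27*g^2 + 3.71*g - 4.18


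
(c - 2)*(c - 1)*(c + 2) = c^3 - c^2 - 4*c + 4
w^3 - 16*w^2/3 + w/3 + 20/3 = (w - 5)*(w - 4/3)*(w + 1)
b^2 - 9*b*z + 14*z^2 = (b - 7*z)*(b - 2*z)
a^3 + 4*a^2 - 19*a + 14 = (a - 2)*(a - 1)*(a + 7)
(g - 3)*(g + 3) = g^2 - 9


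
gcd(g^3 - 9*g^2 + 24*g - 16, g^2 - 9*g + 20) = g - 4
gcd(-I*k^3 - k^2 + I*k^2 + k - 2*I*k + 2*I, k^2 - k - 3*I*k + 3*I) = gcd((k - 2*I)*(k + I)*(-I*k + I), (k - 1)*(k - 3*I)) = k - 1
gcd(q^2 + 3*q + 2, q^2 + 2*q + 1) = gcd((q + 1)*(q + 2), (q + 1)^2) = q + 1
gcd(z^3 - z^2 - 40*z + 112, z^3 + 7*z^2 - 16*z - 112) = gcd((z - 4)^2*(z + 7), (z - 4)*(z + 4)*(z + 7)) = z^2 + 3*z - 28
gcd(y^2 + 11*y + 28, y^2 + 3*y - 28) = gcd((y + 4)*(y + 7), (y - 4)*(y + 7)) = y + 7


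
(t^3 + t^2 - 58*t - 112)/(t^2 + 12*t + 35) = (t^2 - 6*t - 16)/(t + 5)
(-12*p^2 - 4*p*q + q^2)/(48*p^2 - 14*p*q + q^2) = (-2*p - q)/(8*p - q)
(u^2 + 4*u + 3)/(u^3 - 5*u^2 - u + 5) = (u + 3)/(u^2 - 6*u + 5)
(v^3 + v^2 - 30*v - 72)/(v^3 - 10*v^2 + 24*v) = (v^2 + 7*v + 12)/(v*(v - 4))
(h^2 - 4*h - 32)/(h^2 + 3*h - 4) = (h - 8)/(h - 1)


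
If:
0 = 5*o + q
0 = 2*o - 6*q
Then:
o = 0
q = 0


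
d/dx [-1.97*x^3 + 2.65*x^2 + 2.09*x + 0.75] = -5.91*x^2 + 5.3*x + 2.09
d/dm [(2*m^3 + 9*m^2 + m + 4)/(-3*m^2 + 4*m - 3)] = (-6*m^4 + 16*m^3 + 21*m^2 - 30*m - 19)/(9*m^4 - 24*m^3 + 34*m^2 - 24*m + 9)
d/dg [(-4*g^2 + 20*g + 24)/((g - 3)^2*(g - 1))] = 4*(g^3 - 7*g^2 - 19*g + 45)/(g^5 - 11*g^4 + 46*g^3 - 90*g^2 + 81*g - 27)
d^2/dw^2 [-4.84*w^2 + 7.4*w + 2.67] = -9.68000000000000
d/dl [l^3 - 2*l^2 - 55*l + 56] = 3*l^2 - 4*l - 55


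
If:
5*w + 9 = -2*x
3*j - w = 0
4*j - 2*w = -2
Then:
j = 1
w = 3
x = -12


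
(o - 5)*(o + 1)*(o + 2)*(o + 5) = o^4 + 3*o^3 - 23*o^2 - 75*o - 50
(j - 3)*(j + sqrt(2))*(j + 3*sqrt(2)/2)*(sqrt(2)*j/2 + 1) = sqrt(2)*j^4/2 - 3*sqrt(2)*j^3/2 + 7*j^3/2 - 21*j^2/2 + 4*sqrt(2)*j^2 - 12*sqrt(2)*j + 3*j - 9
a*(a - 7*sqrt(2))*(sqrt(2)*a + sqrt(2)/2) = sqrt(2)*a^3 - 14*a^2 + sqrt(2)*a^2/2 - 7*a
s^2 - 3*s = s*(s - 3)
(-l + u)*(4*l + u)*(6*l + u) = -24*l^3 + 14*l^2*u + 9*l*u^2 + u^3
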